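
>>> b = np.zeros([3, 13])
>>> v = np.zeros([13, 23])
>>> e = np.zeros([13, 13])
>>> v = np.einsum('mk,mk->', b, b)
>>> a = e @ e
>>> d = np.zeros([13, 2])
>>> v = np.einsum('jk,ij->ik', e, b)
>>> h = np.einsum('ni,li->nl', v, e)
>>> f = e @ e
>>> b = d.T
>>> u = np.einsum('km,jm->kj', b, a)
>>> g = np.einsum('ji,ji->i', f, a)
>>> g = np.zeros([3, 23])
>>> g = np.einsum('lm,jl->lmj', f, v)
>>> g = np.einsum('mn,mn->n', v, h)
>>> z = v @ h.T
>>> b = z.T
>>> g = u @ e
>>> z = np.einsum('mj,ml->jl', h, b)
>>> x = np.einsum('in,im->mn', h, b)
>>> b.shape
(3, 3)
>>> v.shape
(3, 13)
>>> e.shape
(13, 13)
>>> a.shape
(13, 13)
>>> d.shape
(13, 2)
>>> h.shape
(3, 13)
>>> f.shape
(13, 13)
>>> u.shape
(2, 13)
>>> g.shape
(2, 13)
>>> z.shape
(13, 3)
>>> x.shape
(3, 13)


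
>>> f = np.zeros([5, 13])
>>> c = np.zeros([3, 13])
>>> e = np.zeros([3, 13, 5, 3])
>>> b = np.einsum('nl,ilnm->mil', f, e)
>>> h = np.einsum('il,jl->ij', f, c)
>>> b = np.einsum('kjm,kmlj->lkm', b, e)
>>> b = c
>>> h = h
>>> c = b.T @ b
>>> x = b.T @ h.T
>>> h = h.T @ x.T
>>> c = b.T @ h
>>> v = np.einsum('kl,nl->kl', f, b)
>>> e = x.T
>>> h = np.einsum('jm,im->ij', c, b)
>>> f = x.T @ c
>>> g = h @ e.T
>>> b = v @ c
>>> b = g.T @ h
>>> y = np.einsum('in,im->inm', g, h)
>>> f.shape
(5, 13)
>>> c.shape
(13, 13)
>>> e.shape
(5, 13)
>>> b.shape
(5, 13)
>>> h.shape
(3, 13)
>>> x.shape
(13, 5)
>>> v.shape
(5, 13)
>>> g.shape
(3, 5)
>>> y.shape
(3, 5, 13)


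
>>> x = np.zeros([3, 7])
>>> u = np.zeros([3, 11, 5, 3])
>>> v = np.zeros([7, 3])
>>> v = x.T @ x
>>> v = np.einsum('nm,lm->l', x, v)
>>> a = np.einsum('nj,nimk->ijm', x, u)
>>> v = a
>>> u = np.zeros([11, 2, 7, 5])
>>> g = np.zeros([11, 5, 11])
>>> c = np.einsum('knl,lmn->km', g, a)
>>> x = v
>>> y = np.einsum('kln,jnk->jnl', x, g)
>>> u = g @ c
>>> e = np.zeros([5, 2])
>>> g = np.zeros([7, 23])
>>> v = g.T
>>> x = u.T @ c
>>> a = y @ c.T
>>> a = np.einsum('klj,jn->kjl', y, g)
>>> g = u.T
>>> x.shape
(7, 5, 7)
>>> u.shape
(11, 5, 7)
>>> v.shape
(23, 7)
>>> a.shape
(11, 7, 5)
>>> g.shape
(7, 5, 11)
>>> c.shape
(11, 7)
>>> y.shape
(11, 5, 7)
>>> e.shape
(5, 2)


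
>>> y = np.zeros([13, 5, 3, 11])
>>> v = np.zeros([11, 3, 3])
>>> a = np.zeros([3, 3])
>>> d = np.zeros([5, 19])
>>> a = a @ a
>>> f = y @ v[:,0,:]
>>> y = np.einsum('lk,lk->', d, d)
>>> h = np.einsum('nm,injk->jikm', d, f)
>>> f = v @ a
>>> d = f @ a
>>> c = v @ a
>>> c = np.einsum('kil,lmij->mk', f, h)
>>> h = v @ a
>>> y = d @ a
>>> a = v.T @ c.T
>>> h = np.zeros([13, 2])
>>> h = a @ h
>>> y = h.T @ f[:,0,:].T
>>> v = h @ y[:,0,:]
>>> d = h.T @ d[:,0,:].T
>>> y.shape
(2, 3, 11)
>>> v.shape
(3, 3, 11)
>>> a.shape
(3, 3, 13)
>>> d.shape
(2, 3, 11)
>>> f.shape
(11, 3, 3)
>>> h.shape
(3, 3, 2)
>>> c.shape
(13, 11)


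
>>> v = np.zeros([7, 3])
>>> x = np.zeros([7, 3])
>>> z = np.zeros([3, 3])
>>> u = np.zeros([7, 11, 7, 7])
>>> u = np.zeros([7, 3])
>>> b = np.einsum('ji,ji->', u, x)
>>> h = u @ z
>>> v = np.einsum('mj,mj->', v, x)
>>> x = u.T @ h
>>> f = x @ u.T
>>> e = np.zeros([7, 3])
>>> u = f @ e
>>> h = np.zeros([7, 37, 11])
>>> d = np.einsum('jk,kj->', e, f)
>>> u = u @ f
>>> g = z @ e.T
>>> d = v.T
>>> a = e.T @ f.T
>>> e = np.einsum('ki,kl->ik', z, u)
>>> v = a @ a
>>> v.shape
(3, 3)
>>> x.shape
(3, 3)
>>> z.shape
(3, 3)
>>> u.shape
(3, 7)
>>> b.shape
()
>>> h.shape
(7, 37, 11)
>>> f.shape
(3, 7)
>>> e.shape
(3, 3)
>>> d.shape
()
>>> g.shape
(3, 7)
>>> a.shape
(3, 3)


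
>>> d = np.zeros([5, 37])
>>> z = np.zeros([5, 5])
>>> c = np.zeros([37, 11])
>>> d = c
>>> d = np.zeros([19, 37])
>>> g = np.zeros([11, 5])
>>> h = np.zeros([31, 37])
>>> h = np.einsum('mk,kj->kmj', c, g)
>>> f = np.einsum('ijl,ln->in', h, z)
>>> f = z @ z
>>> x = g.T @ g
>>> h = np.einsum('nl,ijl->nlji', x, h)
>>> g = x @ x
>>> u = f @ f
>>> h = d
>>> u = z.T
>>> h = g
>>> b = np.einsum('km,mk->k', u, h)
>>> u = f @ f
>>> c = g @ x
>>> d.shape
(19, 37)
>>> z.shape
(5, 5)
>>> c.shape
(5, 5)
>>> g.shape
(5, 5)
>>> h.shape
(5, 5)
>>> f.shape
(5, 5)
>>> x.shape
(5, 5)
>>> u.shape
(5, 5)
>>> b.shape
(5,)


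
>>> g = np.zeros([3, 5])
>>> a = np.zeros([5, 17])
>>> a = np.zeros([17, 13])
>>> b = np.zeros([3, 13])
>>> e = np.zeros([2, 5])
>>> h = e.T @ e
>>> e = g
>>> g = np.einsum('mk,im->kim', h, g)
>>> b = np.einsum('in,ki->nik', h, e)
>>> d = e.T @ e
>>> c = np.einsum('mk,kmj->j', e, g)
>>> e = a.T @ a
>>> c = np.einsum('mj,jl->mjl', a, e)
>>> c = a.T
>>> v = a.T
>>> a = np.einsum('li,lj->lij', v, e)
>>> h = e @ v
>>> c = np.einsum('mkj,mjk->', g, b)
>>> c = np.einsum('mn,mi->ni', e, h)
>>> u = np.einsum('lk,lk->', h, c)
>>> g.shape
(5, 3, 5)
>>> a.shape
(13, 17, 13)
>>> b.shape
(5, 5, 3)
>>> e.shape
(13, 13)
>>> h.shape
(13, 17)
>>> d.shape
(5, 5)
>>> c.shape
(13, 17)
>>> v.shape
(13, 17)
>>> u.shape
()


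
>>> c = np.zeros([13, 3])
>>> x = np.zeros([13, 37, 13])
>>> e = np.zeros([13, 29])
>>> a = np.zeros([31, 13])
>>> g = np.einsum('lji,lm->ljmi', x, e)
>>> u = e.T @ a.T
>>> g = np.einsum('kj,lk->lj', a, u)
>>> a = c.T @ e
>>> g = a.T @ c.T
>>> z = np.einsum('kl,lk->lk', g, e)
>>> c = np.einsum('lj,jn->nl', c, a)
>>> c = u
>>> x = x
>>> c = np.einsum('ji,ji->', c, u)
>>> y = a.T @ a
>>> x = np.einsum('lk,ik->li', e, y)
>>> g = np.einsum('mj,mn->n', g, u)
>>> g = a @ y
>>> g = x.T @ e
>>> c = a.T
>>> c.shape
(29, 3)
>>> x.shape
(13, 29)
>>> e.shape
(13, 29)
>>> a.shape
(3, 29)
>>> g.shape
(29, 29)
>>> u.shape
(29, 31)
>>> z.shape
(13, 29)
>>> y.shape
(29, 29)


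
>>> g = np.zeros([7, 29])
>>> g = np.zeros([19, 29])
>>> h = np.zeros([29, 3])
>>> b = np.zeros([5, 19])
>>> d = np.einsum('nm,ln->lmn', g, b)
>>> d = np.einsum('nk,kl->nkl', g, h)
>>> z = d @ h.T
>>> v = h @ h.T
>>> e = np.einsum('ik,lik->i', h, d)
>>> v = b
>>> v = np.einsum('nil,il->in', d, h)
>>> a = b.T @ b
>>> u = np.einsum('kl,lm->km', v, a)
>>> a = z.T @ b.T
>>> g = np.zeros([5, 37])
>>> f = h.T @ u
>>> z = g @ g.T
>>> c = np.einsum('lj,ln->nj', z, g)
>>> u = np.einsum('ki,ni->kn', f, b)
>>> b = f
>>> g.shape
(5, 37)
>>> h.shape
(29, 3)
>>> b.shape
(3, 19)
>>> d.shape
(19, 29, 3)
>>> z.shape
(5, 5)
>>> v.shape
(29, 19)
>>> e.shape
(29,)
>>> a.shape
(29, 29, 5)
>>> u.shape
(3, 5)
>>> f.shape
(3, 19)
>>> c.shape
(37, 5)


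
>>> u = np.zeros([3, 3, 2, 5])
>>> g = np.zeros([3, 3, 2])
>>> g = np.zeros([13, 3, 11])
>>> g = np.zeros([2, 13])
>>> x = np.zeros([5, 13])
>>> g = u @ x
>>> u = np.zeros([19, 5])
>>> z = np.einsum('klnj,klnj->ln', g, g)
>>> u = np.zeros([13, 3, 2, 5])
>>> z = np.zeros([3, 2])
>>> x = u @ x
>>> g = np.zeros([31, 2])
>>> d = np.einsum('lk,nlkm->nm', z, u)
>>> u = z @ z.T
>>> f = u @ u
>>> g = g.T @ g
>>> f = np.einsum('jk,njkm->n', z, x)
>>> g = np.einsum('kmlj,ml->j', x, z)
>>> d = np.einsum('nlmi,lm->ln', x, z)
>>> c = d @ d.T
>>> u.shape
(3, 3)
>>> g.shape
(13,)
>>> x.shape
(13, 3, 2, 13)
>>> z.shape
(3, 2)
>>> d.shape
(3, 13)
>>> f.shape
(13,)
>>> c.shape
(3, 3)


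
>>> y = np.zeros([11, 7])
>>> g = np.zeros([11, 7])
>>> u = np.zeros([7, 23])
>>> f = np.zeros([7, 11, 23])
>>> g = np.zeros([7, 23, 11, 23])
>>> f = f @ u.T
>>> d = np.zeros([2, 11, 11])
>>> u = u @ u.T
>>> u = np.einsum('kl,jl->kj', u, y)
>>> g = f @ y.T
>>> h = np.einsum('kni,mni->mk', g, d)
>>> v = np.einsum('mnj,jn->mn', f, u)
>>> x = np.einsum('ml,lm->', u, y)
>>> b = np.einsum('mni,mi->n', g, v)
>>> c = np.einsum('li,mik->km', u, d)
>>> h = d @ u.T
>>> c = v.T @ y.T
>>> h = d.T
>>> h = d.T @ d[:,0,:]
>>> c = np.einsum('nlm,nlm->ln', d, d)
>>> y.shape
(11, 7)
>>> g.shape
(7, 11, 11)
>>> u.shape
(7, 11)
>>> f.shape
(7, 11, 7)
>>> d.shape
(2, 11, 11)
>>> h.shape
(11, 11, 11)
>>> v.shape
(7, 11)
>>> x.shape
()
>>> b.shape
(11,)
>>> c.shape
(11, 2)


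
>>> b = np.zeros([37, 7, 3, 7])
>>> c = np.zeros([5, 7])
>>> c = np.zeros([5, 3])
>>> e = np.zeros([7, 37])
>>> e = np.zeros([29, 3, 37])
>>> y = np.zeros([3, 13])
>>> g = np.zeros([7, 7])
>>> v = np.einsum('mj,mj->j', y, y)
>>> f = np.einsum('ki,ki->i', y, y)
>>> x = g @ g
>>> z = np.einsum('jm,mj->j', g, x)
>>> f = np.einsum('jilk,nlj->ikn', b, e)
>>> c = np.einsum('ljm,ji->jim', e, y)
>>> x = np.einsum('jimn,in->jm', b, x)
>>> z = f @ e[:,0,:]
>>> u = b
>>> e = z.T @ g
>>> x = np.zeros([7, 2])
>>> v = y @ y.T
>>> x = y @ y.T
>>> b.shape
(37, 7, 3, 7)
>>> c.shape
(3, 13, 37)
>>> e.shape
(37, 7, 7)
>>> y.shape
(3, 13)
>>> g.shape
(7, 7)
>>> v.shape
(3, 3)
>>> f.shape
(7, 7, 29)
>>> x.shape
(3, 3)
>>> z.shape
(7, 7, 37)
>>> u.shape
(37, 7, 3, 7)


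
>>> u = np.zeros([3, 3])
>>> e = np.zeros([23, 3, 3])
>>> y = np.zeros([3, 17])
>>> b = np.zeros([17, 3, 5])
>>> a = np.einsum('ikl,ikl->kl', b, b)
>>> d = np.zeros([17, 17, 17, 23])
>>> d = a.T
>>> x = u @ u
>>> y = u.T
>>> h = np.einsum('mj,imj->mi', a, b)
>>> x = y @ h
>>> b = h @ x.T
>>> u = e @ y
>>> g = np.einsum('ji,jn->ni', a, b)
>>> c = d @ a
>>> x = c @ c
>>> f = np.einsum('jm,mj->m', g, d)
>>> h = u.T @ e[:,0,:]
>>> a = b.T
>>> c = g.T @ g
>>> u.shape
(23, 3, 3)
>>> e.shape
(23, 3, 3)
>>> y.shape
(3, 3)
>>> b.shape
(3, 3)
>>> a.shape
(3, 3)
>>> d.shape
(5, 3)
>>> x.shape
(5, 5)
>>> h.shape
(3, 3, 3)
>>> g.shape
(3, 5)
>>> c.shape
(5, 5)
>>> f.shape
(5,)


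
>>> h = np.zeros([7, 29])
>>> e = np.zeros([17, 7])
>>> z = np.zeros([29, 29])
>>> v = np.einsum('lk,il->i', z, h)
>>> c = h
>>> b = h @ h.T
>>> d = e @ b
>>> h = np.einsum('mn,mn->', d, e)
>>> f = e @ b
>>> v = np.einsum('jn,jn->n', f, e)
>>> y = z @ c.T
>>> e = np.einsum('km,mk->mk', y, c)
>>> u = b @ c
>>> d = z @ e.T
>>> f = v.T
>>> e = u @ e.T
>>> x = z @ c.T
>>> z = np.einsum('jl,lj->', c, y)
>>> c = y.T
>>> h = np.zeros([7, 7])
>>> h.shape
(7, 7)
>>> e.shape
(7, 7)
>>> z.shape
()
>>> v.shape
(7,)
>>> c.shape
(7, 29)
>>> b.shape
(7, 7)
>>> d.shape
(29, 7)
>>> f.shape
(7,)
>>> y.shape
(29, 7)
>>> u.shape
(7, 29)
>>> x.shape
(29, 7)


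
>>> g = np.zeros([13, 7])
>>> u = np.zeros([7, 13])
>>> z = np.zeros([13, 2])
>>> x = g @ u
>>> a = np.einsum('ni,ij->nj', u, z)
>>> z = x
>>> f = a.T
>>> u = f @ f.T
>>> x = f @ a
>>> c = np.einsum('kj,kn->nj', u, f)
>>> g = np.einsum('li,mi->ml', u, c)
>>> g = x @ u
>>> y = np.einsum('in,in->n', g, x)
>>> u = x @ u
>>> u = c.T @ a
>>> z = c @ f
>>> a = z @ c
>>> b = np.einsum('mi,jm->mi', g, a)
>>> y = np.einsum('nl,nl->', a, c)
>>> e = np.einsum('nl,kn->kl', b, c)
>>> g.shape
(2, 2)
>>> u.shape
(2, 2)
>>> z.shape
(7, 7)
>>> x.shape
(2, 2)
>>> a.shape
(7, 2)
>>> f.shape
(2, 7)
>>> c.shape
(7, 2)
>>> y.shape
()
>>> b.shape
(2, 2)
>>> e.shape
(7, 2)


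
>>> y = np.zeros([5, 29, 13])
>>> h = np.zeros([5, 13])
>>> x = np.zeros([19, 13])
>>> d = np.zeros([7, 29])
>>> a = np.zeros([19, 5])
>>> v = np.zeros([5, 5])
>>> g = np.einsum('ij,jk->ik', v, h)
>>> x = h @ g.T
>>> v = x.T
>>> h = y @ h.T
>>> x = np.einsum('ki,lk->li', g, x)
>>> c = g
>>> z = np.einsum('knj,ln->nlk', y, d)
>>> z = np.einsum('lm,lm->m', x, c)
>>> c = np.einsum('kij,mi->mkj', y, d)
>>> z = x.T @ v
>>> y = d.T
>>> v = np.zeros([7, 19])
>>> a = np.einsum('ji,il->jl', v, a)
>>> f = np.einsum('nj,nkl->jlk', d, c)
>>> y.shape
(29, 7)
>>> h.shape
(5, 29, 5)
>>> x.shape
(5, 13)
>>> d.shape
(7, 29)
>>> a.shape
(7, 5)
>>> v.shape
(7, 19)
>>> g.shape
(5, 13)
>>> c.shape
(7, 5, 13)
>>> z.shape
(13, 5)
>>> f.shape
(29, 13, 5)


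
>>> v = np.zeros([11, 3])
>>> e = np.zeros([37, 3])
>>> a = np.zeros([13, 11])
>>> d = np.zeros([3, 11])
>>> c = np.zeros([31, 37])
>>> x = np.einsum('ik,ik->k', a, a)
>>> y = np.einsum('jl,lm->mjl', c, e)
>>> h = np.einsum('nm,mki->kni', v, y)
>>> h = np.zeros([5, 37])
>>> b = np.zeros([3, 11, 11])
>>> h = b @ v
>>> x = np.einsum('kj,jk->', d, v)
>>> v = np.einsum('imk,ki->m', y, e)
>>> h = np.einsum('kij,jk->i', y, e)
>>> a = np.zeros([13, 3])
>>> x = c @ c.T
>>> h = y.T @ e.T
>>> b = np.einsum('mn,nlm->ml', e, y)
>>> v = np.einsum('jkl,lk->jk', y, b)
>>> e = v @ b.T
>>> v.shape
(3, 31)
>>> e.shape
(3, 37)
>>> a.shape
(13, 3)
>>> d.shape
(3, 11)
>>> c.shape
(31, 37)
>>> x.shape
(31, 31)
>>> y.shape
(3, 31, 37)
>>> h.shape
(37, 31, 37)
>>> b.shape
(37, 31)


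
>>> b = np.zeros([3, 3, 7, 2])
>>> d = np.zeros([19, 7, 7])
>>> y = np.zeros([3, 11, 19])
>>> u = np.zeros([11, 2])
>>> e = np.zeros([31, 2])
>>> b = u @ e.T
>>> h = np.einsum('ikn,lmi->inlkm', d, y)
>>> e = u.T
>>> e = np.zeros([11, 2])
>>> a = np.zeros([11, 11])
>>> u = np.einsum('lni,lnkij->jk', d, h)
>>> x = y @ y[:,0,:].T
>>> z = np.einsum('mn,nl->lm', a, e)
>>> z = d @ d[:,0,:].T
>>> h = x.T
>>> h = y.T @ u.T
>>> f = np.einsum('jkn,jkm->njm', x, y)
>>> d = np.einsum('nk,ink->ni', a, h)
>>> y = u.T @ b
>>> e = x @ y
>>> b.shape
(11, 31)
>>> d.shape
(11, 19)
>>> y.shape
(3, 31)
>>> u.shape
(11, 3)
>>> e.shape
(3, 11, 31)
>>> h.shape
(19, 11, 11)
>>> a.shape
(11, 11)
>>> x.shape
(3, 11, 3)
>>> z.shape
(19, 7, 19)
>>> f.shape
(3, 3, 19)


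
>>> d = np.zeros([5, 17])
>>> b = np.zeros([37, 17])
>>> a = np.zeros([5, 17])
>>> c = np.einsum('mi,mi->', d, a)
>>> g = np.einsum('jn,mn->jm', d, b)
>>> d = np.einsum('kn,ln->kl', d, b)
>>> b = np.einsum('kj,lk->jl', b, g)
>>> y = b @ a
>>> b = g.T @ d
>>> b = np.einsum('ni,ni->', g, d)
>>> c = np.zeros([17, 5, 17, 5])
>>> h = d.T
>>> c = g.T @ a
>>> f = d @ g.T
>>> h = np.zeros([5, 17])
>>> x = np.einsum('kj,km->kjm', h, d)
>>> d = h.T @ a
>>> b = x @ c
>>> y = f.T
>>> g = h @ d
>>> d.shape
(17, 17)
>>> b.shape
(5, 17, 17)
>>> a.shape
(5, 17)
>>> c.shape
(37, 17)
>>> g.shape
(5, 17)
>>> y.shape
(5, 5)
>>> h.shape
(5, 17)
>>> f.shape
(5, 5)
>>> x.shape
(5, 17, 37)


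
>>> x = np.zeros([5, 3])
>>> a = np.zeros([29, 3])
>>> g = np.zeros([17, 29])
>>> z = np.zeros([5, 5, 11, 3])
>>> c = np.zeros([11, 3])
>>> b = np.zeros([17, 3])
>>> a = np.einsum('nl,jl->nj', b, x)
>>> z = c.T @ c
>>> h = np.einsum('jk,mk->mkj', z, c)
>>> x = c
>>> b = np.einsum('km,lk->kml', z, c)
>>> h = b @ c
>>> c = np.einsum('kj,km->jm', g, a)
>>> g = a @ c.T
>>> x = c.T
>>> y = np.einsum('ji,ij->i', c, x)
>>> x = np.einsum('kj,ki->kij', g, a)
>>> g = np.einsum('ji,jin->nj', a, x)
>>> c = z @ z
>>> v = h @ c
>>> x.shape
(17, 5, 29)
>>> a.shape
(17, 5)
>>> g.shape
(29, 17)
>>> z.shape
(3, 3)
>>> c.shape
(3, 3)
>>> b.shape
(3, 3, 11)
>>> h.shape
(3, 3, 3)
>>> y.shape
(5,)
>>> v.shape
(3, 3, 3)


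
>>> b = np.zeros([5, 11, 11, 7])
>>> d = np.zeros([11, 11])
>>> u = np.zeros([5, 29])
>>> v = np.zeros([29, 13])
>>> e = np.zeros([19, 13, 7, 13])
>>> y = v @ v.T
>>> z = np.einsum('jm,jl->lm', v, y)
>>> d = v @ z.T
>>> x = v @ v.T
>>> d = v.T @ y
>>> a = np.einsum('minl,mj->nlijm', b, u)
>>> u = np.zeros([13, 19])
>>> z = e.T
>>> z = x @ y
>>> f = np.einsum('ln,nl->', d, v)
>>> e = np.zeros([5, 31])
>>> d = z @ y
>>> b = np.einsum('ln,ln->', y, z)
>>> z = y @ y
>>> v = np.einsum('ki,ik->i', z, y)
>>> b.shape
()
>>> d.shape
(29, 29)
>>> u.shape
(13, 19)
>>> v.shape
(29,)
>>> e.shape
(5, 31)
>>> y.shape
(29, 29)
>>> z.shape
(29, 29)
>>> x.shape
(29, 29)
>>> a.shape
(11, 7, 11, 29, 5)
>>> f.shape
()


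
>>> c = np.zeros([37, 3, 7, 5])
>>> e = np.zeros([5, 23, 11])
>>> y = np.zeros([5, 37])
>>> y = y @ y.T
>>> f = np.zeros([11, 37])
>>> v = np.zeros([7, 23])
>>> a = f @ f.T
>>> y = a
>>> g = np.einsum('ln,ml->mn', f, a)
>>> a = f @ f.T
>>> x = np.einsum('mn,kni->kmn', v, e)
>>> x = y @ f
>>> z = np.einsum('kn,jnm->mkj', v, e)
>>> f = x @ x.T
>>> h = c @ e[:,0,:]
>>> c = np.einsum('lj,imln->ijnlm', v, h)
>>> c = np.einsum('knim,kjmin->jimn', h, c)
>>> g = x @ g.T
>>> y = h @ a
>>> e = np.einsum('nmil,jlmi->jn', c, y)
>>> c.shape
(23, 7, 11, 3)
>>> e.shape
(37, 23)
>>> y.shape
(37, 3, 7, 11)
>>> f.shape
(11, 11)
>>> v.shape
(7, 23)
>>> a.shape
(11, 11)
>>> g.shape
(11, 11)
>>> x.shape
(11, 37)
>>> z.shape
(11, 7, 5)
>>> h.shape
(37, 3, 7, 11)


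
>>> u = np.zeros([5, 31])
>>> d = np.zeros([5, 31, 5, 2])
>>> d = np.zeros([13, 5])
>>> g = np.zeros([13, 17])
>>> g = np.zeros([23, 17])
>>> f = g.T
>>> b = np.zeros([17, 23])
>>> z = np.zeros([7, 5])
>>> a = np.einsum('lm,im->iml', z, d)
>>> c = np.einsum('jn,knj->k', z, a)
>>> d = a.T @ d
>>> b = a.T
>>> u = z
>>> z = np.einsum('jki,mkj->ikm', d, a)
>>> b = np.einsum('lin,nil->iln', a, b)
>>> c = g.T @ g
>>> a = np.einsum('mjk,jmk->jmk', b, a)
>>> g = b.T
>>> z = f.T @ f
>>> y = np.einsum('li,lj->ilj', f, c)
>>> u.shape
(7, 5)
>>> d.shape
(7, 5, 5)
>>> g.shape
(7, 13, 5)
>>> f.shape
(17, 23)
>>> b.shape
(5, 13, 7)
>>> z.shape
(23, 23)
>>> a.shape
(13, 5, 7)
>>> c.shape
(17, 17)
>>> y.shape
(23, 17, 17)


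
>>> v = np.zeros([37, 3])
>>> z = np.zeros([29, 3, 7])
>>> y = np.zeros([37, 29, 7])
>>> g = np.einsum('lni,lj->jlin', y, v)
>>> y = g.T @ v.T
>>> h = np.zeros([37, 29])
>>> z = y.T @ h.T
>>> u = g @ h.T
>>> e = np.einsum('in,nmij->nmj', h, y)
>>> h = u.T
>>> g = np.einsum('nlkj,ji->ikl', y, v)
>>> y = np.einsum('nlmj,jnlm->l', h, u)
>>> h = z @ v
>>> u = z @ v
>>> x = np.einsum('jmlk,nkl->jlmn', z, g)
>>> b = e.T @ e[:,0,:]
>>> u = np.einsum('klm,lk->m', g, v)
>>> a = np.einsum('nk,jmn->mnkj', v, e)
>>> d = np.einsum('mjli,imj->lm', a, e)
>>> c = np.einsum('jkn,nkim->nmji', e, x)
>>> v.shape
(37, 3)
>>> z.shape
(37, 37, 7, 37)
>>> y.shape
(7,)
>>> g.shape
(3, 37, 7)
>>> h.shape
(37, 37, 7, 3)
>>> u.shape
(7,)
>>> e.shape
(29, 7, 37)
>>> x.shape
(37, 7, 37, 3)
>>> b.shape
(37, 7, 37)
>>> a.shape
(7, 37, 3, 29)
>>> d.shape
(3, 7)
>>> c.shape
(37, 3, 29, 37)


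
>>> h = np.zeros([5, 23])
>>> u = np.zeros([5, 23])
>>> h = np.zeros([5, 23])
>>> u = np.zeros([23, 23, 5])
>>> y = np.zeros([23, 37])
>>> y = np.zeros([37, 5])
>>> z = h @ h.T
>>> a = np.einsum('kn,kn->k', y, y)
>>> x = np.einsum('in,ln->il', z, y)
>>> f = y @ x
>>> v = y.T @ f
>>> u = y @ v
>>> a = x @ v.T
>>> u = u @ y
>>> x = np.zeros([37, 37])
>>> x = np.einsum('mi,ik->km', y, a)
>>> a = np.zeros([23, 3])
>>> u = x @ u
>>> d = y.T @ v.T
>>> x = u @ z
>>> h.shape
(5, 23)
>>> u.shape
(5, 5)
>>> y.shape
(37, 5)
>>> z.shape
(5, 5)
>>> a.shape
(23, 3)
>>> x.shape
(5, 5)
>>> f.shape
(37, 37)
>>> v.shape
(5, 37)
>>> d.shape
(5, 5)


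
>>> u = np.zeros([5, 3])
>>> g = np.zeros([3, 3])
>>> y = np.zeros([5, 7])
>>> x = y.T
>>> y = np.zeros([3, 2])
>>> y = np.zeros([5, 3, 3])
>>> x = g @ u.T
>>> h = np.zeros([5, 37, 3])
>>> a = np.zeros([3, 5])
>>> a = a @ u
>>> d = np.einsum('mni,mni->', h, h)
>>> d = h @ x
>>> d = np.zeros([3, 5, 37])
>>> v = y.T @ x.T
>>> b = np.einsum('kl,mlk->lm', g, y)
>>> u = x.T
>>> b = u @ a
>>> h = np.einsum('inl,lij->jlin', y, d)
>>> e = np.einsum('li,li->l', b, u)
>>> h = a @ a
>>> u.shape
(5, 3)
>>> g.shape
(3, 3)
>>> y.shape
(5, 3, 3)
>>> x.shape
(3, 5)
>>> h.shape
(3, 3)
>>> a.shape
(3, 3)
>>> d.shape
(3, 5, 37)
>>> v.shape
(3, 3, 3)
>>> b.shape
(5, 3)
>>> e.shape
(5,)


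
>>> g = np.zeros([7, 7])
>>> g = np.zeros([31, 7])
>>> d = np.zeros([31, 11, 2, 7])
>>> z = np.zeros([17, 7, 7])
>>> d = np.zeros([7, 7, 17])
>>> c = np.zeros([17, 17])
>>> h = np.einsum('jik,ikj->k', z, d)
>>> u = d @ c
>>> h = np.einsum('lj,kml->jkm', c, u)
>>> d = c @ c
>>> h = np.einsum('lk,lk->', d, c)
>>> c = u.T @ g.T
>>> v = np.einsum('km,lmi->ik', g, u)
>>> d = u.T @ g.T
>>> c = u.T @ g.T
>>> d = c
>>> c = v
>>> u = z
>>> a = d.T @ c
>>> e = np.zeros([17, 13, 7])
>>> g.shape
(31, 7)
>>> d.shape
(17, 7, 31)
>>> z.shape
(17, 7, 7)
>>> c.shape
(17, 31)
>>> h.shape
()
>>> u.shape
(17, 7, 7)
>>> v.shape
(17, 31)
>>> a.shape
(31, 7, 31)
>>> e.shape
(17, 13, 7)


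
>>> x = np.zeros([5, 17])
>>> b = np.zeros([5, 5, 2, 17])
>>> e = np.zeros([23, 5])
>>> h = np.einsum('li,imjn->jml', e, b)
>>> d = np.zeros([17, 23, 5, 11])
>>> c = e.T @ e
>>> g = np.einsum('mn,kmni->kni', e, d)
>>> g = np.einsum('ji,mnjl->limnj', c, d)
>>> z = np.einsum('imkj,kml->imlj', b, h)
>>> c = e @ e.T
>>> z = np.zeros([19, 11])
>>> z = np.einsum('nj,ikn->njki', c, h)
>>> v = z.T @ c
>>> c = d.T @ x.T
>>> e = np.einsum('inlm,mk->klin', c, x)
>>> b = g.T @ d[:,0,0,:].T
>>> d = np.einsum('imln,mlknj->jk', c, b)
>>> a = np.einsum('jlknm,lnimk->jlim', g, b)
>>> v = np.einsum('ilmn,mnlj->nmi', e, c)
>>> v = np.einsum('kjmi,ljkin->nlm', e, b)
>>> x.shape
(5, 17)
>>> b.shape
(5, 23, 17, 5, 17)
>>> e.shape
(17, 23, 11, 5)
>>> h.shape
(2, 5, 23)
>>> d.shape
(17, 17)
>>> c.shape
(11, 5, 23, 5)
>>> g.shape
(11, 5, 17, 23, 5)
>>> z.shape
(23, 23, 5, 2)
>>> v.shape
(17, 5, 11)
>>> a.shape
(11, 5, 17, 5)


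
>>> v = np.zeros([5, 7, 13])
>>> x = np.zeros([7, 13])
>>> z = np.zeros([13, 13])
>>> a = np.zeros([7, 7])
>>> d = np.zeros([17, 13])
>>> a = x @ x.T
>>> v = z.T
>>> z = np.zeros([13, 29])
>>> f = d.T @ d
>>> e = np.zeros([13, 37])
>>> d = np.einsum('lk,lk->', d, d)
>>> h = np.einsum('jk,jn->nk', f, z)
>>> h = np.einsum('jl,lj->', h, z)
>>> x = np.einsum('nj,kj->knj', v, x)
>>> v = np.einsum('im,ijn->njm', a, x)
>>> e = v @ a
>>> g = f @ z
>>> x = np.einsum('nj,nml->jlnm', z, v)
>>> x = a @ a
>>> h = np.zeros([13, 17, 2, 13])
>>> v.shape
(13, 13, 7)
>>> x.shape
(7, 7)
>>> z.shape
(13, 29)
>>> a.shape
(7, 7)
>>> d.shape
()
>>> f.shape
(13, 13)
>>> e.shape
(13, 13, 7)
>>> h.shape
(13, 17, 2, 13)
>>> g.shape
(13, 29)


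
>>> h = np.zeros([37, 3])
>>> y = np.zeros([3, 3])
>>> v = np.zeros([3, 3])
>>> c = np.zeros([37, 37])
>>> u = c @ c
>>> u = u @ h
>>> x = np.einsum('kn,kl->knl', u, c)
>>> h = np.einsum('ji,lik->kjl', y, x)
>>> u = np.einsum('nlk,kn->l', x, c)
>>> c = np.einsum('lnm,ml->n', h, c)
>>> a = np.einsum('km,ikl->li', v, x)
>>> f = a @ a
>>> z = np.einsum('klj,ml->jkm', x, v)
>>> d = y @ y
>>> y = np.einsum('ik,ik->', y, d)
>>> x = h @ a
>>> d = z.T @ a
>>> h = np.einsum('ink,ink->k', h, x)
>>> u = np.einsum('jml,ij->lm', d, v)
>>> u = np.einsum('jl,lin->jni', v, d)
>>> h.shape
(37,)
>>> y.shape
()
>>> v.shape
(3, 3)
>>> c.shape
(3,)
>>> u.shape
(3, 37, 37)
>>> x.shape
(37, 3, 37)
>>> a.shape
(37, 37)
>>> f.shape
(37, 37)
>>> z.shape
(37, 37, 3)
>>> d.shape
(3, 37, 37)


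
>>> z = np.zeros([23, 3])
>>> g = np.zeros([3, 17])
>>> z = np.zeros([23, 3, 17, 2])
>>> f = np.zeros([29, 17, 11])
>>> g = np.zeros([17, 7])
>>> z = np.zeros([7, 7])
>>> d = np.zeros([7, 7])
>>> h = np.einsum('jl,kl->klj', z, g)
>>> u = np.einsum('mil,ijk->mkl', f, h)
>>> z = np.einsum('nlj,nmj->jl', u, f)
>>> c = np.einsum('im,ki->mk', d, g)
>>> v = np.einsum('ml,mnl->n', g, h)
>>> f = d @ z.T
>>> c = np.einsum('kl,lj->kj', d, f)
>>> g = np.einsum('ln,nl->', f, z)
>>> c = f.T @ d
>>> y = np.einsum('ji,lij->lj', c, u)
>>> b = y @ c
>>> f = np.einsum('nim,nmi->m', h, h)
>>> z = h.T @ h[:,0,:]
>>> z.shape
(7, 7, 7)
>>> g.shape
()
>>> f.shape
(7,)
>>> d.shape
(7, 7)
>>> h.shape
(17, 7, 7)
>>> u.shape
(29, 7, 11)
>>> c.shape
(11, 7)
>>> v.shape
(7,)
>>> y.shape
(29, 11)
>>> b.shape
(29, 7)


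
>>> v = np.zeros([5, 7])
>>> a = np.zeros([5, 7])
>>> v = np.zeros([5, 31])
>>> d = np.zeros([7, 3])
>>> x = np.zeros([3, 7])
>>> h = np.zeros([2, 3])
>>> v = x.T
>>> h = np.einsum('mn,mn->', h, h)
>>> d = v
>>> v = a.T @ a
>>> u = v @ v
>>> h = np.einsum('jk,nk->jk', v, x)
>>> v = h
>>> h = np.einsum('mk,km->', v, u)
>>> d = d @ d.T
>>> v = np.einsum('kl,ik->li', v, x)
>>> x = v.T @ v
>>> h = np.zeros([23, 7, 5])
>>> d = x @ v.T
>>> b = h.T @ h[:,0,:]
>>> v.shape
(7, 3)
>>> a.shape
(5, 7)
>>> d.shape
(3, 7)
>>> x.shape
(3, 3)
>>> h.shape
(23, 7, 5)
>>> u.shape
(7, 7)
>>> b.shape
(5, 7, 5)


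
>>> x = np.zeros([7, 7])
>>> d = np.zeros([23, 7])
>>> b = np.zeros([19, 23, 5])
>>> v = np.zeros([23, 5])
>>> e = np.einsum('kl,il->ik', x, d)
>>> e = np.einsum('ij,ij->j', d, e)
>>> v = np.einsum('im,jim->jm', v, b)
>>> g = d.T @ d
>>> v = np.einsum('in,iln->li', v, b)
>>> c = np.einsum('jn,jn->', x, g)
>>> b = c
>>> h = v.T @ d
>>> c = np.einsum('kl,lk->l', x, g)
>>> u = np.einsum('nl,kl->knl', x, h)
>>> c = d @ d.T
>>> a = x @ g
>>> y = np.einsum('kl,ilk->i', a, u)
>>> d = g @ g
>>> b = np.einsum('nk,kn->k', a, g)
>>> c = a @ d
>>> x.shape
(7, 7)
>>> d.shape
(7, 7)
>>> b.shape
(7,)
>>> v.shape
(23, 19)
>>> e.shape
(7,)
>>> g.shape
(7, 7)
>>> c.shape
(7, 7)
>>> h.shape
(19, 7)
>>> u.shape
(19, 7, 7)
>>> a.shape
(7, 7)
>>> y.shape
(19,)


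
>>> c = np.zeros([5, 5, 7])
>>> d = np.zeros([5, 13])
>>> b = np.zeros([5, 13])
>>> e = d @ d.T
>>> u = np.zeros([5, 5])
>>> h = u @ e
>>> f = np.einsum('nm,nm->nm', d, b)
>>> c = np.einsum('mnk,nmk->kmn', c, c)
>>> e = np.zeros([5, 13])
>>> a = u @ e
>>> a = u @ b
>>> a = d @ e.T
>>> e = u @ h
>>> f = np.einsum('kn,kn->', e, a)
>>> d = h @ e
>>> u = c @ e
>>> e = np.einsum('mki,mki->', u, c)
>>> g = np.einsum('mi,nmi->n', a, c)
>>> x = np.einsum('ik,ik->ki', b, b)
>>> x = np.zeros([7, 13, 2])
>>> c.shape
(7, 5, 5)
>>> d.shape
(5, 5)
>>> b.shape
(5, 13)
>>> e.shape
()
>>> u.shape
(7, 5, 5)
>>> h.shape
(5, 5)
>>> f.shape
()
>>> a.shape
(5, 5)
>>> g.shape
(7,)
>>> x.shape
(7, 13, 2)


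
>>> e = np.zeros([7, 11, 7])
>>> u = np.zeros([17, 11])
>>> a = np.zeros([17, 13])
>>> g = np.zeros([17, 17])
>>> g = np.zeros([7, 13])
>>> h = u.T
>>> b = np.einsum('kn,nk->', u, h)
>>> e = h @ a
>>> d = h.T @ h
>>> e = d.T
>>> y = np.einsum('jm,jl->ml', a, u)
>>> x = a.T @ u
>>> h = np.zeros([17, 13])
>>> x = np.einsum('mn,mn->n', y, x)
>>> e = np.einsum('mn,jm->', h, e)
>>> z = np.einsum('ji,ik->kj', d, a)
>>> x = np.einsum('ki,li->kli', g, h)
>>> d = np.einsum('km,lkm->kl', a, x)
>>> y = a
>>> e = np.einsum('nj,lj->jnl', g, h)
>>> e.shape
(13, 7, 17)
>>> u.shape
(17, 11)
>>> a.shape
(17, 13)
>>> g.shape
(7, 13)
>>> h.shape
(17, 13)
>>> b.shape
()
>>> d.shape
(17, 7)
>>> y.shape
(17, 13)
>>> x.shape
(7, 17, 13)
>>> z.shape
(13, 17)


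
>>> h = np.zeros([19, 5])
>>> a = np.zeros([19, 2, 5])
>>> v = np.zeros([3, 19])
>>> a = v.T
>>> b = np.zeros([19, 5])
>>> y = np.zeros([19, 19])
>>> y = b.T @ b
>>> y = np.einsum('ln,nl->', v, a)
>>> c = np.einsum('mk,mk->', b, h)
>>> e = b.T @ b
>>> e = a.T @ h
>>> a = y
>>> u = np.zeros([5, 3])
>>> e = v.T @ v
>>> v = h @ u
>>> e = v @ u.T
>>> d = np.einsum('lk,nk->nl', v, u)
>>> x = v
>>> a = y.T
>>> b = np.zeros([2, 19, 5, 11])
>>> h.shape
(19, 5)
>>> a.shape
()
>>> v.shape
(19, 3)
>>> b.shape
(2, 19, 5, 11)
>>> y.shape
()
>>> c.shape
()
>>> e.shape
(19, 5)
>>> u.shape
(5, 3)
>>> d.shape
(5, 19)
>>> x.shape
(19, 3)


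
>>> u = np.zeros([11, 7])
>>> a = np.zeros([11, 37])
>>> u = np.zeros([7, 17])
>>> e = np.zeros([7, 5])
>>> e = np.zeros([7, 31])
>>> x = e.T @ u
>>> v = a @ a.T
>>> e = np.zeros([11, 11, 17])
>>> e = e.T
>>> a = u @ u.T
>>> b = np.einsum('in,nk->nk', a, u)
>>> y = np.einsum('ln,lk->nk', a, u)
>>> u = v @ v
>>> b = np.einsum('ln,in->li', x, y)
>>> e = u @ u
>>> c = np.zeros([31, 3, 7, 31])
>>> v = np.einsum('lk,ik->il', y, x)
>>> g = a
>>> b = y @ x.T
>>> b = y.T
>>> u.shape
(11, 11)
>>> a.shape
(7, 7)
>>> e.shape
(11, 11)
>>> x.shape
(31, 17)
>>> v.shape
(31, 7)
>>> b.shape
(17, 7)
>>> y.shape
(7, 17)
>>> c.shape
(31, 3, 7, 31)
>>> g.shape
(7, 7)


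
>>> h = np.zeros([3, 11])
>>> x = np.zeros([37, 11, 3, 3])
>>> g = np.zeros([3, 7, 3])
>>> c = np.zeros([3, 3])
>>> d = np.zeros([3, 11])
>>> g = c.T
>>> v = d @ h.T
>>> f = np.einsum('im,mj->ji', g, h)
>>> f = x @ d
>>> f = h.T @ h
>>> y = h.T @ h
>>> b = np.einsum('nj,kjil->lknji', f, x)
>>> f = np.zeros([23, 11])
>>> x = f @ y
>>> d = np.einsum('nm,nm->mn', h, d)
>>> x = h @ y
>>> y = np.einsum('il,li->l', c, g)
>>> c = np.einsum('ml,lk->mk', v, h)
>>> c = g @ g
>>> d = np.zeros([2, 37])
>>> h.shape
(3, 11)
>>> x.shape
(3, 11)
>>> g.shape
(3, 3)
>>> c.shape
(3, 3)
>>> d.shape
(2, 37)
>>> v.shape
(3, 3)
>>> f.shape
(23, 11)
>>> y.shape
(3,)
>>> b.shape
(3, 37, 11, 11, 3)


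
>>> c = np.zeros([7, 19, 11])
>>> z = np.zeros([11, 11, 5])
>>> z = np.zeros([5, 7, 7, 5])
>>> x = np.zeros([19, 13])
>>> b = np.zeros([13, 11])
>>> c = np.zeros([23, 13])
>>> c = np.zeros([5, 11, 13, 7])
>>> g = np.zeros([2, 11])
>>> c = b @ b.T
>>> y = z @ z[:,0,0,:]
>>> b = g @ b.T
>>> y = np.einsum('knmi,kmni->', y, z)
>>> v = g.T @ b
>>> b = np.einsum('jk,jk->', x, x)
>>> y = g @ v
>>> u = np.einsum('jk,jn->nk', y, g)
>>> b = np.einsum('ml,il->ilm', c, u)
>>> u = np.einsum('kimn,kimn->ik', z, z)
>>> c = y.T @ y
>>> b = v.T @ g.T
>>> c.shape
(13, 13)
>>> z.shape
(5, 7, 7, 5)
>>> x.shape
(19, 13)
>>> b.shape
(13, 2)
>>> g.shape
(2, 11)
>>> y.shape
(2, 13)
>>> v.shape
(11, 13)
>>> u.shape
(7, 5)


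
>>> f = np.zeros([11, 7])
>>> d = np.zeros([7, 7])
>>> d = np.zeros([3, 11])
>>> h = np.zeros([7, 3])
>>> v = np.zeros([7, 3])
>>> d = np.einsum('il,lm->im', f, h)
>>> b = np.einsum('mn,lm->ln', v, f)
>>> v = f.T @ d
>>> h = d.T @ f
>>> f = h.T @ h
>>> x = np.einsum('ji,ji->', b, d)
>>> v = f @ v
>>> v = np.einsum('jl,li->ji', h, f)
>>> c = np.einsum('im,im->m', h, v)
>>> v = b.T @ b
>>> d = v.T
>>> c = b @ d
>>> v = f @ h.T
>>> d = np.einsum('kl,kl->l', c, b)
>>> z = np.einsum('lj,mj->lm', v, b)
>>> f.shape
(7, 7)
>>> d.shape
(3,)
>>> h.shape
(3, 7)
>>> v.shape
(7, 3)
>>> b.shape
(11, 3)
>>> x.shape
()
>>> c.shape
(11, 3)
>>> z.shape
(7, 11)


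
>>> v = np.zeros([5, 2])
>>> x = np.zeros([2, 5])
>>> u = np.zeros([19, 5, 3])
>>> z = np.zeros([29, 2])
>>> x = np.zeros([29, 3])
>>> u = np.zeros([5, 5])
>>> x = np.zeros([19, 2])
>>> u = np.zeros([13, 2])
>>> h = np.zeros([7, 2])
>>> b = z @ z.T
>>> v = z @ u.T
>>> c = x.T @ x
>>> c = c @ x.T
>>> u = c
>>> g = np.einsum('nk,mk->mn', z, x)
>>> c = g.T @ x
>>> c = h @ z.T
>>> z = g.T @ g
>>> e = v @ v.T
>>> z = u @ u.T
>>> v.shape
(29, 13)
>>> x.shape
(19, 2)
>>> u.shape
(2, 19)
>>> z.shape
(2, 2)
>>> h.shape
(7, 2)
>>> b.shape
(29, 29)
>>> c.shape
(7, 29)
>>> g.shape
(19, 29)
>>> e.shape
(29, 29)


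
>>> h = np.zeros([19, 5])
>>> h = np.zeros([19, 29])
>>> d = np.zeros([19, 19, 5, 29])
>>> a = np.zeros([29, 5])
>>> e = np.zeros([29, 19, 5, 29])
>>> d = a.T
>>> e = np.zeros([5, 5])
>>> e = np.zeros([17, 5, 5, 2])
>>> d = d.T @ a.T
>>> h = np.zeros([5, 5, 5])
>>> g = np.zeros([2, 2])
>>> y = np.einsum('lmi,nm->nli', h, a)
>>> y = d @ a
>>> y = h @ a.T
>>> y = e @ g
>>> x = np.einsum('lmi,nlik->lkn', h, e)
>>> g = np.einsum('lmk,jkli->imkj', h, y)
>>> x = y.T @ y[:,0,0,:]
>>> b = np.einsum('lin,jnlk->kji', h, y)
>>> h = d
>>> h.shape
(29, 29)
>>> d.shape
(29, 29)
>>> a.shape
(29, 5)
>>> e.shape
(17, 5, 5, 2)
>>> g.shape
(2, 5, 5, 17)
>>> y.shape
(17, 5, 5, 2)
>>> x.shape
(2, 5, 5, 2)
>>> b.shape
(2, 17, 5)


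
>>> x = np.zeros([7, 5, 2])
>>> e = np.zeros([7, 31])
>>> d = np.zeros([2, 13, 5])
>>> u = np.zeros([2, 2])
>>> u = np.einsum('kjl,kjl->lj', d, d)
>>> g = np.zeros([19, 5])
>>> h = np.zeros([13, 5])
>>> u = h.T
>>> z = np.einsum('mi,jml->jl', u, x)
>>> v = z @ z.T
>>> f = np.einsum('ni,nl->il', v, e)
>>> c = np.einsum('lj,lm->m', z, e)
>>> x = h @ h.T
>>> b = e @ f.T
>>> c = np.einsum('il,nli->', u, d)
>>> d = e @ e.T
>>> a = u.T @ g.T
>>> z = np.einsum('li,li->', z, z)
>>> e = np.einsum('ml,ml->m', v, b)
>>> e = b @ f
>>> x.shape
(13, 13)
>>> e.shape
(7, 31)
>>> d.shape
(7, 7)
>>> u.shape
(5, 13)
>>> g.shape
(19, 5)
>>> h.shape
(13, 5)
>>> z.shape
()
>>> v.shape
(7, 7)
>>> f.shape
(7, 31)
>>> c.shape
()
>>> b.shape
(7, 7)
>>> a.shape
(13, 19)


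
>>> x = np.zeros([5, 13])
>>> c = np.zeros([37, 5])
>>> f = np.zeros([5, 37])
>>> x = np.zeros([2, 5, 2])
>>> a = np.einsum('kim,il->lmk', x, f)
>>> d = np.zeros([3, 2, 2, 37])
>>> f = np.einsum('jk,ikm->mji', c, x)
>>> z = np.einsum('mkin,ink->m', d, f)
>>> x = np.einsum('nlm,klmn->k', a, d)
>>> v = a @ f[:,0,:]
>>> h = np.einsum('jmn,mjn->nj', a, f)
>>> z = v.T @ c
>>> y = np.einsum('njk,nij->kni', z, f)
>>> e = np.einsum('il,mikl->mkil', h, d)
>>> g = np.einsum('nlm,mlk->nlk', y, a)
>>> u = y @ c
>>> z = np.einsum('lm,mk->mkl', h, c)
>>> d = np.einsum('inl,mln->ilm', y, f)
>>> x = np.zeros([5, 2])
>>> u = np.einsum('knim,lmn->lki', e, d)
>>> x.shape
(5, 2)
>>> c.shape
(37, 5)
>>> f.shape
(2, 37, 2)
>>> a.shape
(37, 2, 2)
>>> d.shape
(5, 37, 2)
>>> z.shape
(37, 5, 2)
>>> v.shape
(37, 2, 2)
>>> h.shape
(2, 37)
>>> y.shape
(5, 2, 37)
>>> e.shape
(3, 2, 2, 37)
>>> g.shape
(5, 2, 2)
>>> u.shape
(5, 3, 2)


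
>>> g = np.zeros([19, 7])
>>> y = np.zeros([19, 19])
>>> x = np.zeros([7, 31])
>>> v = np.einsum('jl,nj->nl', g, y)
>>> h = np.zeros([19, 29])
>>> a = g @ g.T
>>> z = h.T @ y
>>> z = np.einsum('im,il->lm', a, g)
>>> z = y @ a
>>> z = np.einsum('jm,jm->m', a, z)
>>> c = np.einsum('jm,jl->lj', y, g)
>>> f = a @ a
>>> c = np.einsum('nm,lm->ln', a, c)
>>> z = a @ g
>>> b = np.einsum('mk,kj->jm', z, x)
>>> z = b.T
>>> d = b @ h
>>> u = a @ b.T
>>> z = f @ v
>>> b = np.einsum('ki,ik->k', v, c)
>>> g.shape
(19, 7)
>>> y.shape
(19, 19)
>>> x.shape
(7, 31)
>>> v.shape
(19, 7)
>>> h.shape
(19, 29)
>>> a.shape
(19, 19)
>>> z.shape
(19, 7)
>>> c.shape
(7, 19)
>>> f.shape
(19, 19)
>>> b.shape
(19,)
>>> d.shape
(31, 29)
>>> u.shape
(19, 31)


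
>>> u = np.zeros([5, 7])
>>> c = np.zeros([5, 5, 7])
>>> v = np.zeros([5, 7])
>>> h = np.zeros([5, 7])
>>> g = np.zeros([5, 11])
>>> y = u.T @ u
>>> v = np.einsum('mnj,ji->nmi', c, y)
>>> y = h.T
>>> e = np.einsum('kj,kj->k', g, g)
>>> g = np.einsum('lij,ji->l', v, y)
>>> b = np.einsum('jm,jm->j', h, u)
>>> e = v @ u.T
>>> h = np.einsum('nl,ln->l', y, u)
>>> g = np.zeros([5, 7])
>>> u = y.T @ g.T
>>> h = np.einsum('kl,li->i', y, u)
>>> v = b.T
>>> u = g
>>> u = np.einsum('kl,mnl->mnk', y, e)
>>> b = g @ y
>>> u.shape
(5, 5, 7)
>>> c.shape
(5, 5, 7)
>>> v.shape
(5,)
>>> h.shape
(5,)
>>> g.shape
(5, 7)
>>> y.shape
(7, 5)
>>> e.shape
(5, 5, 5)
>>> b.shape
(5, 5)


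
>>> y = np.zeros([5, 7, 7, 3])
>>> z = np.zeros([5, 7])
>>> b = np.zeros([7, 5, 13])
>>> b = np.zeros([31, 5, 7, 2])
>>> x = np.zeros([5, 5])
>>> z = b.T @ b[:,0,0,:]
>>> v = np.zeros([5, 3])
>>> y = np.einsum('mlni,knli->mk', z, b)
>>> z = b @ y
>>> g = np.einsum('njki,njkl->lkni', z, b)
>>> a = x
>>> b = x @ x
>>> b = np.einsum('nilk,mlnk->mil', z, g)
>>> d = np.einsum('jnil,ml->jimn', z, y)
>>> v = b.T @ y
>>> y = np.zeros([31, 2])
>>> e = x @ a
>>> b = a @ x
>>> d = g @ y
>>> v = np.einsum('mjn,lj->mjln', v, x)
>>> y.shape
(31, 2)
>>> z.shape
(31, 5, 7, 31)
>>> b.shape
(5, 5)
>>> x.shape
(5, 5)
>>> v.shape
(7, 5, 5, 31)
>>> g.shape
(2, 7, 31, 31)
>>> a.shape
(5, 5)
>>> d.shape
(2, 7, 31, 2)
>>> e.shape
(5, 5)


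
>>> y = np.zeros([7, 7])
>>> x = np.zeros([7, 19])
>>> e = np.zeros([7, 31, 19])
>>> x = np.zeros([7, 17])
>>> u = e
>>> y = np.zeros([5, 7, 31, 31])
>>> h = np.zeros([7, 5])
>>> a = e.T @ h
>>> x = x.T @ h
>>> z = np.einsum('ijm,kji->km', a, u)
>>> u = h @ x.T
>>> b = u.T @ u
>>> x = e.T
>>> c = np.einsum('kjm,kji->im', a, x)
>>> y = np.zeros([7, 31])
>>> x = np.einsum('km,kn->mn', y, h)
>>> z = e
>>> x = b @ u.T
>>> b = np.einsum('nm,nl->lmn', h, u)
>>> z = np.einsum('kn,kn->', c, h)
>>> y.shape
(7, 31)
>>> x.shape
(17, 7)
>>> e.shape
(7, 31, 19)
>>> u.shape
(7, 17)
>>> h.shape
(7, 5)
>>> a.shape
(19, 31, 5)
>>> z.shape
()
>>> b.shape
(17, 5, 7)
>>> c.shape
(7, 5)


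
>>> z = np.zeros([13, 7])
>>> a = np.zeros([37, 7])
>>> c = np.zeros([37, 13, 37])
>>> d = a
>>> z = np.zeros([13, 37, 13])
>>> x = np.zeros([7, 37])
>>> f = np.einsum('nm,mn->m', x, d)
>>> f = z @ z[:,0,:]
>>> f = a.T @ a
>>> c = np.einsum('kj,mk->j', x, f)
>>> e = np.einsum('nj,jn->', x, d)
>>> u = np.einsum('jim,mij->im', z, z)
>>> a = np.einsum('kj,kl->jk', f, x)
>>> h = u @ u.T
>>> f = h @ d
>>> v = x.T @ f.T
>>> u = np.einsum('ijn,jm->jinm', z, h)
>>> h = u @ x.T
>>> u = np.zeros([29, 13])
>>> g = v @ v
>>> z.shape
(13, 37, 13)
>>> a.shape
(7, 7)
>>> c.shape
(37,)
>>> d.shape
(37, 7)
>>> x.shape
(7, 37)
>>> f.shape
(37, 7)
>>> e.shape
()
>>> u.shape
(29, 13)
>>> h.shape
(37, 13, 13, 7)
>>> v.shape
(37, 37)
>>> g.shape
(37, 37)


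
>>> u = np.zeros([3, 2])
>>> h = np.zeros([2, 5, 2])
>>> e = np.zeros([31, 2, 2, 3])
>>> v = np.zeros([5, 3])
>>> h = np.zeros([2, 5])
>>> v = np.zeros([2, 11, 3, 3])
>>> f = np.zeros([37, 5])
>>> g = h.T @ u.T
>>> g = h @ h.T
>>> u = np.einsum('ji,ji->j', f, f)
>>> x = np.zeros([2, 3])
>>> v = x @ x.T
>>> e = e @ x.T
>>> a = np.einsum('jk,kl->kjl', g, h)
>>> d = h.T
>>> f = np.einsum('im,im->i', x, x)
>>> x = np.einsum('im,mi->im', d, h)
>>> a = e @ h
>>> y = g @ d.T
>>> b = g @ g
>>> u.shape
(37,)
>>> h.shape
(2, 5)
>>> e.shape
(31, 2, 2, 2)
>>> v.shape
(2, 2)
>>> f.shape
(2,)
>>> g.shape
(2, 2)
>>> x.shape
(5, 2)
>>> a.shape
(31, 2, 2, 5)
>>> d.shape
(5, 2)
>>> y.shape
(2, 5)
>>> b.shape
(2, 2)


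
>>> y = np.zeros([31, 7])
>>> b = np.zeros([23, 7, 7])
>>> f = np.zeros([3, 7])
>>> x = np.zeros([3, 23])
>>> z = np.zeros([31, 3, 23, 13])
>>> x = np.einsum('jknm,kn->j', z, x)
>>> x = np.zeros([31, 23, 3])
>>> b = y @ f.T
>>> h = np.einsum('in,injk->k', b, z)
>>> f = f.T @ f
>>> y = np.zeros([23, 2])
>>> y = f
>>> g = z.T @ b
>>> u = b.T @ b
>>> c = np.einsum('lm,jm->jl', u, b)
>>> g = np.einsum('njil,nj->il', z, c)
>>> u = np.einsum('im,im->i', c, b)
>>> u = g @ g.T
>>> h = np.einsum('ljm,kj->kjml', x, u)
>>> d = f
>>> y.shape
(7, 7)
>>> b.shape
(31, 3)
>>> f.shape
(7, 7)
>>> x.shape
(31, 23, 3)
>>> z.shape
(31, 3, 23, 13)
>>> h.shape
(23, 23, 3, 31)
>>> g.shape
(23, 13)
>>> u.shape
(23, 23)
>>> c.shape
(31, 3)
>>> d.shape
(7, 7)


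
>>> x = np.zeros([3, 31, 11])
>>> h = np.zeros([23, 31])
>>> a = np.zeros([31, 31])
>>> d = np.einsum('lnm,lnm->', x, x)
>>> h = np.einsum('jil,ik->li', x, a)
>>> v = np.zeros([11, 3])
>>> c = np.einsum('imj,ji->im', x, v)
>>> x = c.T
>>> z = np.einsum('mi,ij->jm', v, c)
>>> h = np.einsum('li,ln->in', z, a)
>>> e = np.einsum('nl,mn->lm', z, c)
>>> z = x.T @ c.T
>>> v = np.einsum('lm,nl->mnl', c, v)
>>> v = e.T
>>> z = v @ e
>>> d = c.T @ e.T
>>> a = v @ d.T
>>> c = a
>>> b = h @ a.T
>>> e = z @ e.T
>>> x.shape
(31, 3)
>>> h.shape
(11, 31)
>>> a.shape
(3, 31)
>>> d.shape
(31, 11)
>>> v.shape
(3, 11)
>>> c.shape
(3, 31)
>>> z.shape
(3, 3)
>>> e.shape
(3, 11)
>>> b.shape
(11, 3)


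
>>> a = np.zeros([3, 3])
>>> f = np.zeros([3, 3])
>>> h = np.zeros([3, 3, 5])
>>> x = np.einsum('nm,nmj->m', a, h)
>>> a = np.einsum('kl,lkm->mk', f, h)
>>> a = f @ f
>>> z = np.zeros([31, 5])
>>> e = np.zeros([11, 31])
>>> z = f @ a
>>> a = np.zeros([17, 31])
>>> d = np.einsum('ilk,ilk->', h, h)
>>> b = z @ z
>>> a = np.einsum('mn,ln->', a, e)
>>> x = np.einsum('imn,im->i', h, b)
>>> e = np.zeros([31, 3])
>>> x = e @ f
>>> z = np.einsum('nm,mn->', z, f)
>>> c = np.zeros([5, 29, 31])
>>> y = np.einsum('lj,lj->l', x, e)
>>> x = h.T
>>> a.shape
()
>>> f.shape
(3, 3)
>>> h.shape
(3, 3, 5)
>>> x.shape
(5, 3, 3)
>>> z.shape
()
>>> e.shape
(31, 3)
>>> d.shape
()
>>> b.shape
(3, 3)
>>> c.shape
(5, 29, 31)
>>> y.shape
(31,)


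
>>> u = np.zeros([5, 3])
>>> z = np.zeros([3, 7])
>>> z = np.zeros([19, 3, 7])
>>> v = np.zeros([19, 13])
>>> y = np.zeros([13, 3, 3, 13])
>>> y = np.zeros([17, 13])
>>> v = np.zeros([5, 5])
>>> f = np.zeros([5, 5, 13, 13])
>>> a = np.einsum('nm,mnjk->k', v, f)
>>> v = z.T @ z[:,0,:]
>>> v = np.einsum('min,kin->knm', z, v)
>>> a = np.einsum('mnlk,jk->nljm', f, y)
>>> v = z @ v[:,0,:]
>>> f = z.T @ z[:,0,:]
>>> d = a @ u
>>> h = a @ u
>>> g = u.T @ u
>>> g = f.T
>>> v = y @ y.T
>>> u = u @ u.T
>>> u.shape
(5, 5)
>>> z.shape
(19, 3, 7)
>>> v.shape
(17, 17)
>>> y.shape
(17, 13)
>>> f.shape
(7, 3, 7)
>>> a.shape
(5, 13, 17, 5)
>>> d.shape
(5, 13, 17, 3)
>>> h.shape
(5, 13, 17, 3)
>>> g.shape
(7, 3, 7)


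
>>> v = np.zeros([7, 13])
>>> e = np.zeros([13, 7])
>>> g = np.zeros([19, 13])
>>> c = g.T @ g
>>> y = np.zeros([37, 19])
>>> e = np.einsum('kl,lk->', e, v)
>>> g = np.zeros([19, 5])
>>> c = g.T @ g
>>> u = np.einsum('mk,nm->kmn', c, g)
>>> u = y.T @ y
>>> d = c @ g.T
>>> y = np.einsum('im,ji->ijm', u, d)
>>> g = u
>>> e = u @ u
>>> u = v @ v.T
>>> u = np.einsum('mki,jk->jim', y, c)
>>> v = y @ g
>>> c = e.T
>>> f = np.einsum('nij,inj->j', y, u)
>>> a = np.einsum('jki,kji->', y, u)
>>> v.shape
(19, 5, 19)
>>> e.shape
(19, 19)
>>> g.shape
(19, 19)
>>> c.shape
(19, 19)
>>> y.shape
(19, 5, 19)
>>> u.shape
(5, 19, 19)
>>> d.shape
(5, 19)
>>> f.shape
(19,)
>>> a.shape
()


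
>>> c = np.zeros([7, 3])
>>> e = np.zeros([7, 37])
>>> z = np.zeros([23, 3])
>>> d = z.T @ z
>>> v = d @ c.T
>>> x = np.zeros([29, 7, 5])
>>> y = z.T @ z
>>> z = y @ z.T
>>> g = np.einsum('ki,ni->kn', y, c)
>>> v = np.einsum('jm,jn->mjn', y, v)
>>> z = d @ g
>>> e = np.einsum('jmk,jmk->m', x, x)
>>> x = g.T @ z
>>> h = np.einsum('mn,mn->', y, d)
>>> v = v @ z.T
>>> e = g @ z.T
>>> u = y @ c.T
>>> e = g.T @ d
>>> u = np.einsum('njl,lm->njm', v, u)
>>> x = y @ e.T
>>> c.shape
(7, 3)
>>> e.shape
(7, 3)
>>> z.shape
(3, 7)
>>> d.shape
(3, 3)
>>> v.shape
(3, 3, 3)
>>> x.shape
(3, 7)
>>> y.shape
(3, 3)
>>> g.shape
(3, 7)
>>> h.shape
()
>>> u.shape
(3, 3, 7)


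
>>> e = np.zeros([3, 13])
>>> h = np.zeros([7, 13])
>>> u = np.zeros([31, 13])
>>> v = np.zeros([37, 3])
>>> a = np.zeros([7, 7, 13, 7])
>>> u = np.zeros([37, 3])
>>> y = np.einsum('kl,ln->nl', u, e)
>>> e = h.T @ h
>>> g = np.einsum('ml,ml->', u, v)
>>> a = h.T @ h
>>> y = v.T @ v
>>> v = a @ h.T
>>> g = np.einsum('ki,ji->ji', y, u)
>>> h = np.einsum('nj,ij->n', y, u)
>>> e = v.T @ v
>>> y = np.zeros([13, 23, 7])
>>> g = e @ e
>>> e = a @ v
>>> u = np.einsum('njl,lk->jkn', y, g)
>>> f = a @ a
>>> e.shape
(13, 7)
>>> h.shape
(3,)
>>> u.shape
(23, 7, 13)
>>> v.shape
(13, 7)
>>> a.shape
(13, 13)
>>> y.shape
(13, 23, 7)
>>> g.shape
(7, 7)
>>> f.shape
(13, 13)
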